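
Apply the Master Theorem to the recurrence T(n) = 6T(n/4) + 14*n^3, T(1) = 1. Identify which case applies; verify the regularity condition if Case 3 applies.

a=6, b=4, f(n)=14*n^3.
log_4(6) = 1.292 < 3.
f(n) = Omega(n^(1.292+epsilon)) for some epsilon > 0, so Case 3 is the candidate.
Regularity: a*f(n/b) = 6*14*(n/4)^3 = (6/64)*14*n^3 <= c*f(n) with c = 6/64 < 1. Satisfied.
Case 3: T(n) = Theta(n^3).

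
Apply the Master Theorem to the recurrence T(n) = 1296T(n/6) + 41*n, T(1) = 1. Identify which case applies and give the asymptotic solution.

a=1296, b=6, f(n)=41*n.
log_6(1296) = 4 > 1.
Since f(n) = O(n^1) is polynomially smaller than n^4, Case 1 applies.
T(n) = Theta(n^4).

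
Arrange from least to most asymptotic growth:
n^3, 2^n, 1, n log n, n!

Ordered by growth rate: 1 < n log n < n^3 < 2^n < n!.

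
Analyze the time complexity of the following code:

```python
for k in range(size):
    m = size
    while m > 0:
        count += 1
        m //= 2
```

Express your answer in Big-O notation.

Time complexity: O(n log n).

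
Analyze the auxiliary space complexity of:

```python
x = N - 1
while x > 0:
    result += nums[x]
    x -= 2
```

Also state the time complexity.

Space complexity: O(1).
Only a constant amount of auxiliary storage is used; nothing grows with n.
Time complexity: O(n).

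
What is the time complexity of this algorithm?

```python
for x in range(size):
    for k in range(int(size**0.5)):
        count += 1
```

Time complexity: O(n * sqrt(n)).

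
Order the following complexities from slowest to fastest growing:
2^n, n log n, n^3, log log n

Ordered by growth rate: log log n < n log n < n^3 < 2^n.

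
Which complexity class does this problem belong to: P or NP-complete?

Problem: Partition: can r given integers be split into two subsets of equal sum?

This problem is NP-complete: Subset Sum reduces to it (one of Karp's 21 NP-complete problems).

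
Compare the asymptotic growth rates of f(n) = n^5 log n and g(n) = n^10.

g(n) = n^10 grows faster: n^10 / (n^5 log n) = n^5/log n -> infinity.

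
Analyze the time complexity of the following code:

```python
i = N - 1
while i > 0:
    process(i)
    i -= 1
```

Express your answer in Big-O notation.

Time complexity: O(n).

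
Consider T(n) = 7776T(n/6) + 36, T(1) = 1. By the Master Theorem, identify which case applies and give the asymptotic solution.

a=7776, b=6, f(n)=36.
log_6(7776) = 5 > 0.
Since f(n) = O(n^0) is polynomially smaller than n^5, Case 1 applies.
T(n) = Theta(n^5).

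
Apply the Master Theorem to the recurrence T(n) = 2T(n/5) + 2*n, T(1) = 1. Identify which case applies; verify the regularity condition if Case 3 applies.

a=2, b=5, f(n)=2*n.
log_5(2) = 0.4307 < 1.
f(n) = Omega(n^(0.4307+epsilon)) for some epsilon > 0, so Case 3 is the candidate.
Regularity: a*f(n/b) = 2*2*(n/5)^1 = (2/5)*2*n^1 <= c*f(n) with c = 2/5 < 1. Satisfied.
Case 3: T(n) = Theta(n).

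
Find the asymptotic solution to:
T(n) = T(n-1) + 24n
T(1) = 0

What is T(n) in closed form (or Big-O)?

Unrolling: T(n) = 0 + 24*(2 + 3 + ... + n) = 0 + 24*(n(n+1)/2 - 1) = O(n^2).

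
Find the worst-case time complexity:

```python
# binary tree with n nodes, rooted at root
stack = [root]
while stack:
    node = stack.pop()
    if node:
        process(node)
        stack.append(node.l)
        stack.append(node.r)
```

Time complexity: O(n).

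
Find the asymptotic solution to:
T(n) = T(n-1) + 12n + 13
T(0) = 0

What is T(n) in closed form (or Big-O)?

Dominant term in sum is 12*sum(i, i=1..n) = 12*n*(n+1)/2 = O(n^2).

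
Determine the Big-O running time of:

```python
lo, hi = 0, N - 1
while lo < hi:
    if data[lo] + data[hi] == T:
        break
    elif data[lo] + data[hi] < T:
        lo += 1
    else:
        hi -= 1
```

Time complexity: O(n).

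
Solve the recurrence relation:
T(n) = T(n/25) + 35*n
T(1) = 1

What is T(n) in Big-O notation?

Geometric series: 35*n*(1 + 1/25 + 1/25^2 + ...) = O(n). T(n) = O(n).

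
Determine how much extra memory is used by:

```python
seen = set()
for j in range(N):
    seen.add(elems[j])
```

Space complexity: O(n).
Auxiliary storage grows linearly with the input size n in the worst case.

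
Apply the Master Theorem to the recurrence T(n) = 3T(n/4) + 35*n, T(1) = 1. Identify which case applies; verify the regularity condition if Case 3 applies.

a=3, b=4, f(n)=35*n.
log_4(3) = 0.7925 < 1.
f(n) = Omega(n^(0.7925+epsilon)) for some epsilon > 0, so Case 3 is the candidate.
Regularity: a*f(n/b) = 3*35*(n/4)^1 = (3/4)*35*n^1 <= c*f(n) with c = 3/4 < 1. Satisfied.
Case 3: T(n) = Theta(n).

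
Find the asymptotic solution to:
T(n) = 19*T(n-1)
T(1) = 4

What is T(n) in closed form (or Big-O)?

Each step multiplies by 19. T(n) = T(1)*19^(n-1) = 4*19^(n-1).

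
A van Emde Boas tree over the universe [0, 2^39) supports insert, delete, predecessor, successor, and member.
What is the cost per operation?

vEB recursively partitions [0, 549755813888) into sqrt(u) clusters of size sqrt(u). Each operation recurses into either one cluster or the summary, never both: T(u) = T(sqrt(u)) + O(1) => T(u) = O(log log u) = O(log 39). This is worst-case, not just amortized.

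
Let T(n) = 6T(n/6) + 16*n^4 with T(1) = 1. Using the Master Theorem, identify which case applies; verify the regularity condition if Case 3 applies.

a=6, b=6, f(n)=16*n^4.
log_6(6) = 1 < 4.
f(n) = Omega(n^(1+epsilon)) for some epsilon > 0, so Case 3 is the candidate.
Regularity: a*f(n/b) = 6*16*(n/6)^4 = (6/1296)*16*n^4 <= c*f(n) with c = 6/1296 < 1. Satisfied.
Case 3: T(n) = Theta(n^4).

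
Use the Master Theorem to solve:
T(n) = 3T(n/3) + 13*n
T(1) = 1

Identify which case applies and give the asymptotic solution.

a=3, b=3, f(n)=13*n.
log_3(3) = 1, so n^(log_b(a)) = n.
f(n) = Theta(n), so Case 2 applies.
T(n) = Theta(n log n).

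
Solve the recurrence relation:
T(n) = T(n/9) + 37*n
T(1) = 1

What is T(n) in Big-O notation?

Geometric series: 37*n*(1 + 1/9 + 1/9^2 + ...) = O(n). T(n) = O(n).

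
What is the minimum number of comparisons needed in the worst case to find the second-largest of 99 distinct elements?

Lower bound: finding the max needs 99-1 comparisons. By the adversary weight-doubling argument, the max must personally win >= ceil(log_2(99)) = 7 comparisons; the 2nd-largest is among those 7 losers, needing 7-1 more comparisons. Total >= 99-1 + 7-1 = 104. A balanced knockout tournament achieves this.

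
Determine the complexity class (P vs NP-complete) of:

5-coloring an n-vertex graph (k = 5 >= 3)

This problem is NP-complete: graph k-coloring for k>=3 is NP-complete by reduction from 3-SAT.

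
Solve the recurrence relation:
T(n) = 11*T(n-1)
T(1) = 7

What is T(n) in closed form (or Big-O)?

Each step multiplies by 11. T(n) = T(1)*11^(n-1) = 7*11^(n-1).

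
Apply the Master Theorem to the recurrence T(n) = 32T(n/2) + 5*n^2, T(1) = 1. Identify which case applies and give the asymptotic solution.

a=32, b=2, f(n)=5*n^2.
log_2(32) = 5 > 2.
Since f(n) = O(n^2) is polynomially smaller than n^5, Case 1 applies.
T(n) = Theta(n^5).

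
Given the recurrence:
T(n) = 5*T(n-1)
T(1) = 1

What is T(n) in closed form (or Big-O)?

Each step multiplies by 5. T(n) = T(1)*5^(n-1) = 5^(n-1).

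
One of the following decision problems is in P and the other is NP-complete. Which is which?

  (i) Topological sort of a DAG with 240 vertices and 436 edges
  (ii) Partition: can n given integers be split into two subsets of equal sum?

(i) is P: DFS-based topological sort runs in O(V+E).
(ii) is NP-complete: Subset Sum reduces to it (one of Karp's 21 NP-complete problems).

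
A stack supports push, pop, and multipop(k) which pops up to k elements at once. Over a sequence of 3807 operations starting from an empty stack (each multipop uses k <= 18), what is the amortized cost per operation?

Each element is pushed exactly once and popped at most once (whether by pop or as part of a multipop). So the total number of individual pops over the whole sequence is at most the number of pushes, which is at most 3807. Total work <= 2 * 3807, hence O(1) amortized per operation.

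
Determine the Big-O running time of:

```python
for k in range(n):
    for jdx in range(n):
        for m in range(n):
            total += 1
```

Time complexity: O(n^3).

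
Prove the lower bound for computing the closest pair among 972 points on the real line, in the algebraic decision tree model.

Reduction from element distinctness: given 972 reals, the closest-pair distance is 0 iff two are equal. Element distinctness has an Omega(n log n) lower bound in the algebraic decision tree model (Ben-Or). Therefore closest pair on a line also requires Omega(n log n). Sorting then a linear scan achieves this.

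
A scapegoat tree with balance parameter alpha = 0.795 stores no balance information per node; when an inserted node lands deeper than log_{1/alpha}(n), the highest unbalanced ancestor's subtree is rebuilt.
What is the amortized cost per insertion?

Search/insert path is O(log n). A rebuild of a subtree of size s costs O(s), but with alpha = 0.795 at least Omega(s) insertions must have occurred in that subtree since its last rebuild. Charging O(1) of the rebuild to each such insertion gives O(log n) amortized.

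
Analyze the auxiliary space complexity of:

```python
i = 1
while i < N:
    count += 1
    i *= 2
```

Space complexity: O(1).
Only a constant amount of auxiliary storage is used; nothing grows with n.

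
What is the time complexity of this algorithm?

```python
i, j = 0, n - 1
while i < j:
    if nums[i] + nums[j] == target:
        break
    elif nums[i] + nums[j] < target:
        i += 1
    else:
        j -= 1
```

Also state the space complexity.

Time complexity: O(n).
Space complexity: O(1).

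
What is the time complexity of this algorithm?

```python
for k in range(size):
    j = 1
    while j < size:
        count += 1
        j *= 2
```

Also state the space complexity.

Time complexity: O(n log n).
Space complexity: O(1).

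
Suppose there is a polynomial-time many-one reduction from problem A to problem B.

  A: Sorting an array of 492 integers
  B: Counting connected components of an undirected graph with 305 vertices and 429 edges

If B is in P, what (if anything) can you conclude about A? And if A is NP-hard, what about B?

A poly-time reduction A <=_p B means any A-instance can be transformed to a B-instance in poly time.
If B is in P: compose the reduction with B's poly-time algorithm to solve A in poly time, so A is in P.
If A is NP-hard: every NP problem reduces to A, which reduces to B; composing reductions, every NP problem reduces to B, so B is NP-hard.
(Here in fact A is P and B is P.)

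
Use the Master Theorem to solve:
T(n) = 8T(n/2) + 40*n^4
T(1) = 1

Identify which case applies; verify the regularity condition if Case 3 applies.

a=8, b=2, f(n)=40*n^4.
log_2(8) = 3 < 4.
f(n) = Omega(n^(3+epsilon)) for some epsilon > 0, so Case 3 is the candidate.
Regularity: a*f(n/b) = 8*40*(n/2)^4 = (8/16)*40*n^4 <= c*f(n) with c = 8/16 < 1. Satisfied.
Case 3: T(n) = Theta(n^4).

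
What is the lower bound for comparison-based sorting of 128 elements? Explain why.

A comparison-based sorting algorithm corresponds to a decision tree. With 128! possible permutations, the tree has 128! leaves. The height is at least log_2(128!) = Omega(n log n) by Stirling's approximation.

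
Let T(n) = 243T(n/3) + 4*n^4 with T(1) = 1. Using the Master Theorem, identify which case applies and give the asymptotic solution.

a=243, b=3, f(n)=4*n^4.
log_3(243) = 5 > 4.
Since f(n) = O(n^4) is polynomially smaller than n^5, Case 1 applies.
T(n) = Theta(n^5).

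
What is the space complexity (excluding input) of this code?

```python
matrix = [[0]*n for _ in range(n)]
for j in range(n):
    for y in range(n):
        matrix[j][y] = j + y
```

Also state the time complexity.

Space complexity: O(n^2).
A 2D structure of size n x n is allocated.
Time complexity: O(n^2).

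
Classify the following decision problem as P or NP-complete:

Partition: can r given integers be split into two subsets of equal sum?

This problem is NP-complete: Subset Sum reduces to it (one of Karp's 21 NP-complete problems).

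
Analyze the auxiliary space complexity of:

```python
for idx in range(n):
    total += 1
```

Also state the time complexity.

Space complexity: O(1).
Only a constant amount of auxiliary storage is used; nothing grows with n.
Time complexity: O(n).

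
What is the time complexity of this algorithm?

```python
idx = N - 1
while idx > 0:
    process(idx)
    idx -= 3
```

Time complexity: O(n).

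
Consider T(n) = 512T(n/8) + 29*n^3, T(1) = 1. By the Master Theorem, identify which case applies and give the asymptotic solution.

a=512, b=8, f(n)=29*n^3.
log_8(512) = 3, so n^(log_b(a)) = n^3.
f(n) = Theta(n^3), so Case 2 applies.
T(n) = Theta(n^3 log n).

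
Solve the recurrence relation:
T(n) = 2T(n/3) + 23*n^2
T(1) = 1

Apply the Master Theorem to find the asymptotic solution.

a=2, b=3, f(n)=23*n^2. log_3(2) = 0.6309 < 2. Case 3: T(n) = O(n^2).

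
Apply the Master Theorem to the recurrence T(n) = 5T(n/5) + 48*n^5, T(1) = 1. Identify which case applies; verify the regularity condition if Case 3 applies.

a=5, b=5, f(n)=48*n^5.
log_5(5) = 1 < 5.
f(n) = Omega(n^(1+epsilon)) for some epsilon > 0, so Case 3 is the candidate.
Regularity: a*f(n/b) = 5*48*(n/5)^5 = (5/3125)*48*n^5 <= c*f(n) with c = 5/3125 < 1. Satisfied.
Case 3: T(n) = Theta(n^5).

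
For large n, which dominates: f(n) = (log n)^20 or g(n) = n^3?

g(n) = n^3 grows faster: any positive polynomial dominates any polylog.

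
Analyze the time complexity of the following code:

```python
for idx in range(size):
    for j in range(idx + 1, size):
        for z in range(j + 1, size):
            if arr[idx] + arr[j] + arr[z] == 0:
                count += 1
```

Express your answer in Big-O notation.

Time complexity: O(n^3).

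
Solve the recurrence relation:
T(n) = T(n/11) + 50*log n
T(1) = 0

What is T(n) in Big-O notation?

Each of the log_11(n) levels adds O(log n). T(n) = O(log^2 n).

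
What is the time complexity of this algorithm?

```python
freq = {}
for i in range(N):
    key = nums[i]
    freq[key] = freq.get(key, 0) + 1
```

Time complexity: O(n).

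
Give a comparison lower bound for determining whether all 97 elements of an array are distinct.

In the algebraic decision-tree model, the YES region for element distinctness on 97 elements has 97! connected components (one per ordering). Ben-Or's theorem then gives a lower bound of Omega(log(n!)) = Omega(n log n).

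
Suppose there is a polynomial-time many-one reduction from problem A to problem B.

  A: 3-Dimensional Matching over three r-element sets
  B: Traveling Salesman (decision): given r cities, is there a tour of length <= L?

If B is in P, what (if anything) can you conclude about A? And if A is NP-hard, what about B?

A poly-time reduction A <=_p B means any A-instance can be transformed to a B-instance in poly time.
If B is in P: compose the reduction with B's poly-time algorithm to solve A in poly time, so A is in P.
If A is NP-hard: every NP problem reduces to A, which reduces to B; composing reductions, every NP problem reduces to B, so B is NP-hard.
(Here in fact A is NP-complete and B is NP-complete.)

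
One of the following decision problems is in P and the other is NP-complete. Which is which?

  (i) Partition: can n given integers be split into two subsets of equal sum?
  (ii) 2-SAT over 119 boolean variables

(i) is NP-complete: Subset Sum reduces to it (one of Karp's 21 NP-complete problems).
(ii) is P: 2-SAT is solvable in linear time via implication-graph SCCs.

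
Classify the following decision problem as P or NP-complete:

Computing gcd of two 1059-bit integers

This problem is in P: the Euclidean algorithm runs in polynomial time in the bit-length.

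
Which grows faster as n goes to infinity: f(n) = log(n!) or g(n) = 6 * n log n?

f(n) = log(n!) and g(n) = 6 * n log n are Theta of each other: Stirling: log(n!) = n log n - n + O(log n) = Theta(n log n); the constant 6 doesn't change the Theta class.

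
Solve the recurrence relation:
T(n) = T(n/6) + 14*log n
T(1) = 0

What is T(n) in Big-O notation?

Each of the log_6(n) levels adds O(log n). T(n) = O(log^2 n).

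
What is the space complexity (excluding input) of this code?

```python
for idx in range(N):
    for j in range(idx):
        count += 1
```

Space complexity: O(1).
Only a constant amount of auxiliary storage is used; nothing grows with n.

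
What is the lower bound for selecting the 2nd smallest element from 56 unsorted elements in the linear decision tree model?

Selecting the 2nd smallest of 56 elements requires Omega(n) comparisons. Every element must be compared at least once. The BFPRT algorithm achieves O(n), making this tight.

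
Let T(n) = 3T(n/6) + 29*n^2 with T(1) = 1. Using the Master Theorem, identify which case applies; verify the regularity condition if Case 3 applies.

a=3, b=6, f(n)=29*n^2.
log_6(3) = 0.6131 < 2.
f(n) = Omega(n^(0.6131+epsilon)) for some epsilon > 0, so Case 3 is the candidate.
Regularity: a*f(n/b) = 3*29*(n/6)^2 = (3/36)*29*n^2 <= c*f(n) with c = 3/36 < 1. Satisfied.
Case 3: T(n) = Theta(n^2).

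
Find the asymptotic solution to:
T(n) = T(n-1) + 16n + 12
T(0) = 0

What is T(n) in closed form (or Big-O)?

Dominant term in sum is 16*sum(i, i=1..n) = 16*n*(n+1)/2 = O(n^2).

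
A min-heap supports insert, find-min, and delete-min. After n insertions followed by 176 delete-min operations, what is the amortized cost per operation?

Insert takes O(log n) worst case. Delete-min takes O(log n). Over a sequence of n inserts and 176 delete-mins, total cost is O((n + 176) log n). Amortized per operation: O(log n).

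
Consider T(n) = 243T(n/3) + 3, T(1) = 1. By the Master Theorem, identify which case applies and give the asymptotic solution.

a=243, b=3, f(n)=3.
log_3(243) = 5 > 0.
Since f(n) = O(n^0) is polynomially smaller than n^5, Case 1 applies.
T(n) = Theta(n^5).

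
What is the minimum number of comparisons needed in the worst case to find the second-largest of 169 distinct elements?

Lower bound: finding the max needs 169-1 comparisons. By the adversary weight-doubling argument, the max must personally win >= ceil(log_2(169)) = 8 comparisons; the 2nd-largest is among those 8 losers, needing 8-1 more comparisons. Total >= 169-1 + 8-1 = 175. A balanced knockout tournament achieves this.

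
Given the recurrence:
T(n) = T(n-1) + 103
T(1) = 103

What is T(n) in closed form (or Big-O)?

Unrolling: T(n) = T(n-1) + 103 = T(n-2) + 2*103 = ... = T(1) + (n-1)*103 = 103 + (n-1)*103 = 103n.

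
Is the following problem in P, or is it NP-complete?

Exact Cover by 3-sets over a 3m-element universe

This problem is NP-complete: one of Karp's 21 NP-complete problems.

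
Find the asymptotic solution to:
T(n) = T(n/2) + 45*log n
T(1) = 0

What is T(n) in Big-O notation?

Each of the log_2(n) levels adds O(log n). T(n) = O(log^2 n).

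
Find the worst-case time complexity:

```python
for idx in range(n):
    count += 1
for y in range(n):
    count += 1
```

Time complexity: O(n).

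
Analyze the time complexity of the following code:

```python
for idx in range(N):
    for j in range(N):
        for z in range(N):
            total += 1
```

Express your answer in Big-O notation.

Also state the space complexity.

Time complexity: O(n^3).
Space complexity: O(1).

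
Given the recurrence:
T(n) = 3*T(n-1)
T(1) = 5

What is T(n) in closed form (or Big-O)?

Each step multiplies by 3. T(n) = T(1)*3^(n-1) = 5*3^(n-1).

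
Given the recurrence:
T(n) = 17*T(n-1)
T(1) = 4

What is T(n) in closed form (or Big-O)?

Each step multiplies by 17. T(n) = T(1)*17^(n-1) = 4*17^(n-1).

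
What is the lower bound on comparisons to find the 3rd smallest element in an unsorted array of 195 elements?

Finding the 3rd smallest of 195 elements requires Omega(n) comparisons. Every element must participate in at least one comparison; otherwise it could be the 3rd smallest.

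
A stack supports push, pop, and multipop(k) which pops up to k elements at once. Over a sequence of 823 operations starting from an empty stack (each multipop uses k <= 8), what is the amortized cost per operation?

Each element is pushed exactly once and popped at most once (whether by pop or as part of a multipop). So the total number of individual pops over the whole sequence is at most the number of pushes, which is at most 823. Total work <= 2 * 823, hence O(1) amortized per operation.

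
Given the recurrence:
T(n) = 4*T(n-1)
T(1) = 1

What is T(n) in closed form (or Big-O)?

Each step multiplies by 4. T(n) = T(1)*4^(n-1) = 4^(n-1).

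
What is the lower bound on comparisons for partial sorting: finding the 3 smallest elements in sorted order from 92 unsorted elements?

Finding 3 smallest of 92 in sorted order: Omega(92) to identify the 3 smallest, plus Omega(3 log 3) to sort them. Total: Omega(n + k log k).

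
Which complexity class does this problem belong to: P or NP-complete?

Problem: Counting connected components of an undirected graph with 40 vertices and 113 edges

This problem is in P: BFS/DFS visits each vertex and edge once: O(V+E).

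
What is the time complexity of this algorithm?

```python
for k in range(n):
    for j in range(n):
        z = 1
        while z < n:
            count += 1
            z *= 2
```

Time complexity: O(n^2 log n).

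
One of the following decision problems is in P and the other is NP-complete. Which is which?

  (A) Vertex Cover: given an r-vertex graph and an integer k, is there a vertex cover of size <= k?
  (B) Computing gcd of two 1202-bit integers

(A) is NP-complete: one of Karp's 21 NP-complete problems (with k part of the input; for any fixed constant k it is in P).
(B) is P: the Euclidean algorithm runs in polynomial time in the bit-length.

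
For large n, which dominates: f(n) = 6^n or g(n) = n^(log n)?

f(n) = 6^n grows faster: take logs: log(n^(log n)) = (log n)^2, log(6^n) = n log 6; n dominates (log n)^2.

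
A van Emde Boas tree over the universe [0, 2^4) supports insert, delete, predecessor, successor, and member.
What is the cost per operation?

vEB recursively partitions [0, 16) into sqrt(u) clusters of size sqrt(u). Each operation recurses into either one cluster or the summary, never both: T(u) = T(sqrt(u)) + O(1) => T(u) = O(log log u) = O(log 4). This is worst-case, not just amortized.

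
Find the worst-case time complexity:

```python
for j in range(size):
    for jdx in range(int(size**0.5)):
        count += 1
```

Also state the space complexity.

Time complexity: O(n * sqrt(n)).
Space complexity: O(1).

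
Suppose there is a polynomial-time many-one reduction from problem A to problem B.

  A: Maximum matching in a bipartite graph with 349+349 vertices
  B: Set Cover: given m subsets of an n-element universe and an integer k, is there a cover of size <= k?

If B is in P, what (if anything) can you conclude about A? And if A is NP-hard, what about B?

A poly-time reduction A <=_p B means any A-instance can be transformed to a B-instance in poly time.
If B is in P: compose the reduction with B's poly-time algorithm to solve A in poly time, so A is in P.
If A is NP-hard: every NP problem reduces to A, which reduces to B; composing reductions, every NP problem reduces to B, so B is NP-hard.
(Here in fact A is P and B is NP-complete.)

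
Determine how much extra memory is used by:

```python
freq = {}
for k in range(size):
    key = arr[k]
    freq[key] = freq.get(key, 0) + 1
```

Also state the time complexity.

Space complexity: O(n).
Auxiliary storage grows linearly with the input size n in the worst case.
Time complexity: O(n).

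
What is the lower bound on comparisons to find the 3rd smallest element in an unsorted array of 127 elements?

Finding the 3rd smallest of 127 elements requires Omega(n) comparisons. Every element must participate in at least one comparison; otherwise it could be the 3rd smallest.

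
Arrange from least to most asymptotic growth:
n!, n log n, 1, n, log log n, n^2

Ordered by growth rate: 1 < log log n < n < n log n < n^2 < n!.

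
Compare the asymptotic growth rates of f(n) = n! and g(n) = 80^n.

f(n) = n! grows faster: n!/80^n -> infinity by Stirling.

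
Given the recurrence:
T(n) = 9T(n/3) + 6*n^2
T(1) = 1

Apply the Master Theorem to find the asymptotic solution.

a=9, b=3, f(n)=6*n^2. log_3(9) = 2. Case 2: T(n) = O(n^2 log n).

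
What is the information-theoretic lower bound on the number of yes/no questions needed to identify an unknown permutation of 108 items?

There are 108! = 1324641819451828974499891837121832599810209360673358065686551152497461815091591578895743130235002378688844343005686404521144382704205360039762937774080000000000000000000000000 permutations. Each yes/no question gives at most 1 bit, so at least ceil(log_2(1324641819451828974499891837121832599810209360673358065686551152497461815091591578895743130235002378688844343005686404521144382704205360039762937774080000000000000000000000000)) = 579 questions are needed.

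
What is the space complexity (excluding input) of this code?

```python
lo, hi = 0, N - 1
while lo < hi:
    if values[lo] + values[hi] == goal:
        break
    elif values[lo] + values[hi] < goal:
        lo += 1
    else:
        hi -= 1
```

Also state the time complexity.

Space complexity: O(1).
Only a constant amount of auxiliary storage is used; nothing grows with n.
Time complexity: O(n).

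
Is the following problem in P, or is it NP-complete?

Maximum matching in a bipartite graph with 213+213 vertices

This problem is in P: Hopcroft-Karp runs in O(E sqrt(V)).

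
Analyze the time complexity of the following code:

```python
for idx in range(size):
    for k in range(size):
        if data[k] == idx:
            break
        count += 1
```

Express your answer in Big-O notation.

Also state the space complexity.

Time complexity: O(n^2).
Space complexity: O(1).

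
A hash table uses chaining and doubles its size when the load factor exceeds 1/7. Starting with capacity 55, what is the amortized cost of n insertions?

Rehashing occurs when load exceeds 1/7. Total rehash cost is geometric series summing to O(n). Each insertion itself is O(1). Amortized: O(1).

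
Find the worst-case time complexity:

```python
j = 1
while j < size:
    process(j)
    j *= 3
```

Time complexity: O(log n).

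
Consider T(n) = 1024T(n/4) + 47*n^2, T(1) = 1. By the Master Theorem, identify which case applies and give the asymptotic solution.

a=1024, b=4, f(n)=47*n^2.
log_4(1024) = 5 > 2.
Since f(n) = O(n^2) is polynomially smaller than n^5, Case 1 applies.
T(n) = Theta(n^5).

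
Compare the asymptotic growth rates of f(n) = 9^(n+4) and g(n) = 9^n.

f(n) = 9^(n+4) and g(n) = 9^n are Theta of each other: 9^(n+4) = 9^4 * 9^n = Theta(9^n).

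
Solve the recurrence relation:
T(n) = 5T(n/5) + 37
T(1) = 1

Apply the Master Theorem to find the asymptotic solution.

a=5, b=5, f(n)=37. log_5(5) = 1. Case 1 of Master Theorem: T(n) = O(n^1).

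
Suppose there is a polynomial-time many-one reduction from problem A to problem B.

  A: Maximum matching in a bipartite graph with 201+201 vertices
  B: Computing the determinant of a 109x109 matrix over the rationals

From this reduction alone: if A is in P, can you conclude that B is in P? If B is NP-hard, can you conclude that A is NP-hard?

A poly-time reduction A <=_p B transfers tractability DOWN (B easy => A easy) and hardness UP (A hard => B hard), not the reverse.
From A in P, the reduction alone does NOT give B in P: any problem in P trivially reduces to SAT, yet SAT is not known to be in P.
From B NP-hard, the reduction alone does NOT give A NP-hard: again, easy problems reduce to hard ones.
(Here in fact A is P and B is P.)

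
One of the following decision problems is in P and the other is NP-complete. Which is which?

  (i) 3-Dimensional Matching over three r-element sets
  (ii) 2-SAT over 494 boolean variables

(i) is NP-complete: one of Karp's 21 NP-complete problems.
(ii) is P: 2-SAT is solvable in linear time via implication-graph SCCs.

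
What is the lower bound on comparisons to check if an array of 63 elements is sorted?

To verify 63 elements are sorted, we must compare each consecutive pair. Skipping any pair allows an adversary to swap them. Therefore 62 comparisons are necessary and sufficient.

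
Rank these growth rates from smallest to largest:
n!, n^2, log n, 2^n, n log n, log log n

Ordered by growth rate: log log n < log n < n log n < n^2 < 2^n < n!.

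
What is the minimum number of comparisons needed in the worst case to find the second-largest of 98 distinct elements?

Lower bound: finding the max needs 98-1 comparisons. By the adversary weight-doubling argument, the max must personally win >= ceil(log_2(98)) = 7 comparisons; the 2nd-largest is among those 7 losers, needing 7-1 more comparisons. Total >= 98-1 + 7-1 = 103. A balanced knockout tournament achieves this.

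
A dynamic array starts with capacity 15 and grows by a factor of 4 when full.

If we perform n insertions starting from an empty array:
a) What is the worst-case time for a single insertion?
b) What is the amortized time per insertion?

(a) Worst-case single insertion: O(n) -- when the array is full at capacity c, the resize copies all c elements, and c can be Theta(n).
(b) Resizes happen at sizes 15, 60, 240, ... Total copy cost for n insertions: 15 + 60 + ... = O(n) (geometric series with ratio 1/4). Amortized cost per insertion: O(n)/n = O(1).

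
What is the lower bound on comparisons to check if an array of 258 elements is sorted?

To verify 258 elements are sorted, we must compare each consecutive pair. Skipping any pair allows an adversary to swap them. Therefore 257 comparisons are necessary and sufficient.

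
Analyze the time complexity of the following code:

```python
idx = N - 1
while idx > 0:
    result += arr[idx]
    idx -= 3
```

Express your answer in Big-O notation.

Time complexity: O(n).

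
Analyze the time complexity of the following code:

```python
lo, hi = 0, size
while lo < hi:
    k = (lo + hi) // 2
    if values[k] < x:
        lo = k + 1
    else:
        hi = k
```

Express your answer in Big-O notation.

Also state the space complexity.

Time complexity: O(log n).
Space complexity: O(1).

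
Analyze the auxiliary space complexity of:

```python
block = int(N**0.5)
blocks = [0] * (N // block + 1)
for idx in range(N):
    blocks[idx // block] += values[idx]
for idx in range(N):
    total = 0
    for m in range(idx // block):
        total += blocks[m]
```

Space complexity: O(sqrt(n)).
Storage scales with sqrt(n).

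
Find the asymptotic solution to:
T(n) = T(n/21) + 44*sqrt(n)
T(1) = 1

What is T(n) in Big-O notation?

Each level contributes sqrt(n/21^k). Geometric series with ratio 1/sqrt(21) < 1 sums to O(sqrt(n)).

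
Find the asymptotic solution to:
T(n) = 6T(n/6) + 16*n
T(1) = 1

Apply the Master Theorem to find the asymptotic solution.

a=6, b=6, f(n)=16*n. log_6(6) = 1. Case 2: T(n) = O(n log n).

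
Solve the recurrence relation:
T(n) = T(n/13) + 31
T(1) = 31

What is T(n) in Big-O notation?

Each step divides n by 13 and adds 31. After log_13(n) steps, T(n) = O(log n).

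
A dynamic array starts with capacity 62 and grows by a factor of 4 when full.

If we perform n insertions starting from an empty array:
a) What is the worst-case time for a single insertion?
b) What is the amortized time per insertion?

(a) Worst-case single insertion: O(n) -- when the array is full at capacity c, the resize copies all c elements, and c can be Theta(n).
(b) Resizes happen at sizes 62, 248, 992, ... Total copy cost for n insertions: 62 + 248 + ... = O(n) (geometric series with ratio 1/4). Amortized cost per insertion: O(n)/n = O(1).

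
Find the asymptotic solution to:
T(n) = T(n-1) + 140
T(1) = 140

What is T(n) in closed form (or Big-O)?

Unrolling: T(n) = T(n-1) + 140 = T(n-2) + 2*140 = ... = T(1) + (n-1)*140 = 140 + (n-1)*140 = 140n.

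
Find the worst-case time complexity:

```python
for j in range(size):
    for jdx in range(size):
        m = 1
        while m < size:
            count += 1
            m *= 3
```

Time complexity: O(n^2 log n).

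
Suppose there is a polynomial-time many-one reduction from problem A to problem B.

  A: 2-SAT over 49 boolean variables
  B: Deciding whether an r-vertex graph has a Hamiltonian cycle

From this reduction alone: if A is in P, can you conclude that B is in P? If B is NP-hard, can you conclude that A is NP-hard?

A poly-time reduction A <=_p B transfers tractability DOWN (B easy => A easy) and hardness UP (A hard => B hard), not the reverse.
From A in P, the reduction alone does NOT give B in P: any problem in P trivially reduces to SAT, yet SAT is not known to be in P.
From B NP-hard, the reduction alone does NOT give A NP-hard: again, easy problems reduce to hard ones.
(Here in fact A is P and B is NP-complete.)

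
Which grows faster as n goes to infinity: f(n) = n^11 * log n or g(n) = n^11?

f(n) = n^11 * log n grows faster: extra log n factor -> infinity.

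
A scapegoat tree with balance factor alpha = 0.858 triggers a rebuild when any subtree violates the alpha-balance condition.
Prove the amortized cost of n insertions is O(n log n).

Define potential Phi = c * sum of |size(left(v)) - size(right(v))| over all nodes. An insertion at depth d costs O(d) = O(log n) and increases Phi by O(log n). When a rebuild of subtree of size s occurs, it costs O(s) but reduces Phi by Omega(s). With alpha = 0.858, between rebuilds Omega(s) insertions must occur. Amortized cost per insertion: O(log n).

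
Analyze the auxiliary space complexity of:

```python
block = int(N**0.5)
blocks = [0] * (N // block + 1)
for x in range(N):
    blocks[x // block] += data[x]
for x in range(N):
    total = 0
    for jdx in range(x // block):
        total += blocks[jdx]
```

Space complexity: O(sqrt(n)).
Storage scales with sqrt(n).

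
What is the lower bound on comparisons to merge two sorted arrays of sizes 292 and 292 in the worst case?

Adversary: with |292 - 292| <= 1 the inputs can be fully interleaved so that every adjacent pair in the merged output comes from different arrays. Then each of the 583 adjacent pairs must be directly compared, or the algorithm cannot determine their relative order. Standard merge meets this bound.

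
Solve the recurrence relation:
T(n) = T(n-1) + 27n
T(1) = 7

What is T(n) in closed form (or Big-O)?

Unrolling: T(n) = 7 + 27*(2 + 3 + ... + n) = 7 + 27*(n(n+1)/2 - 1) = O(n^2).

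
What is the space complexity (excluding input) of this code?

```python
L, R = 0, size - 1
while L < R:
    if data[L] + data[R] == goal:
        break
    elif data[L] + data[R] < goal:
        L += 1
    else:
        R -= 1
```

Space complexity: O(1).
Only a constant amount of auxiliary storage is used; nothing grows with n.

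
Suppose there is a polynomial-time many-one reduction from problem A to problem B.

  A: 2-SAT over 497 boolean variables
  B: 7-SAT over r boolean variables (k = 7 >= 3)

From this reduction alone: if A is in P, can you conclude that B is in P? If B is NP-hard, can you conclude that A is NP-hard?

A poly-time reduction A <=_p B transfers tractability DOWN (B easy => A easy) and hardness UP (A hard => B hard), not the reverse.
From A in P, the reduction alone does NOT give B in P: any problem in P trivially reduces to SAT, yet SAT is not known to be in P.
From B NP-hard, the reduction alone does NOT give A NP-hard: again, easy problems reduce to hard ones.
(Here in fact A is P and B is NP-complete.)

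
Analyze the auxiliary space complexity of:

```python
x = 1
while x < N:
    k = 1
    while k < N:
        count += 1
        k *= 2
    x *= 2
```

Space complexity: O(1).
Only a constant amount of auxiliary storage is used; nothing grows with n.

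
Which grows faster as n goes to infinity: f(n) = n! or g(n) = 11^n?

f(n) = n! grows faster: n!/11^n -> infinity by Stirling.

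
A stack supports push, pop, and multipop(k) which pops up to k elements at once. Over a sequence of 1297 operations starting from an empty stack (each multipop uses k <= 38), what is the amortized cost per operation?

Each element is pushed exactly once and popped at most once (whether by pop or as part of a multipop). So the total number of individual pops over the whole sequence is at most the number of pushes, which is at most 1297. Total work <= 2 * 1297, hence O(1) amortized per operation.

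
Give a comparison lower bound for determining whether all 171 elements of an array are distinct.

In the algebraic decision-tree model, the YES region for element distinctness on 171 elements has 171! connected components (one per ordering). Ben-Or's theorem then gives a lower bound of Omega(log(n!)) = Omega(n log n).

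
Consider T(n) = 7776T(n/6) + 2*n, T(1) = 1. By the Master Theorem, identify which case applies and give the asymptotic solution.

a=7776, b=6, f(n)=2*n.
log_6(7776) = 5 > 1.
Since f(n) = O(n^1) is polynomially smaller than n^5, Case 1 applies.
T(n) = Theta(n^5).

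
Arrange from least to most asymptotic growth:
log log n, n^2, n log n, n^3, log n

Ordered by growth rate: log log n < log n < n log n < n^2 < n^3.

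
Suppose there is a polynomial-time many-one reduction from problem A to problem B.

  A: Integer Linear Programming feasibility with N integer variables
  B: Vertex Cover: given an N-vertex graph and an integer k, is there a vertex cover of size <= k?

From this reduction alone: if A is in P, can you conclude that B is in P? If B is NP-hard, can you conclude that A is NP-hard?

A poly-time reduction A <=_p B transfers tractability DOWN (B easy => A easy) and hardness UP (A hard => B hard), not the reverse.
From A in P, the reduction alone does NOT give B in P: any problem in P trivially reduces to SAT, yet SAT is not known to be in P.
From B NP-hard, the reduction alone does NOT give A NP-hard: again, easy problems reduce to hard ones.
(Here in fact A is NP-complete and B is NP-complete.)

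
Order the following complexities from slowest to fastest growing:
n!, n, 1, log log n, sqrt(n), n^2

Ordered by growth rate: 1 < log log n < sqrt(n) < n < n^2 < n!.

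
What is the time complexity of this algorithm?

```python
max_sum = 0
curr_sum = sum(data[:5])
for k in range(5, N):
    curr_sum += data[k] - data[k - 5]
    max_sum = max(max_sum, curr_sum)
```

Time complexity: O(n).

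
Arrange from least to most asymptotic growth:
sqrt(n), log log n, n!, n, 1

Ordered by growth rate: 1 < log log n < sqrt(n) < n < n!.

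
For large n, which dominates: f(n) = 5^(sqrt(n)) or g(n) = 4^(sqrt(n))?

f(n) = 5^(sqrt(n)) grows faster: ratio is (5/4)^(sqrt(n)) -> infinity since 5/4 > 1.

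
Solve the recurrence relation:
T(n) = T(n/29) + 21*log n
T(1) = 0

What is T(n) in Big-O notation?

Each of the log_29(n) levels adds O(log n). T(n) = O(log^2 n).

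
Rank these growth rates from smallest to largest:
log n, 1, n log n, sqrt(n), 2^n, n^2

Ordered by growth rate: 1 < log n < sqrt(n) < n log n < n^2 < 2^n.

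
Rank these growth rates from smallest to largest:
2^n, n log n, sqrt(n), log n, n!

Ordered by growth rate: log n < sqrt(n) < n log n < 2^n < n!.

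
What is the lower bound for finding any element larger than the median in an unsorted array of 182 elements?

To find an element larger than the median of 182 elements, we must see Omega(n) elements. Without seeing enough elements, an adversary can make any unseen element the median.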